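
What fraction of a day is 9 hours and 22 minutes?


0.3903 (39.03%)

Total minutes: 9×60 + 22 = 562
Day = 24×60 = 1440 minutes
Fraction = 562/1440 ≈ 0.3903
As a percentage: 562/1440 × 100 ≈ 39.03%


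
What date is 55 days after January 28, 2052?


March 23, 2052

Start: January 28, 2052
Add 55 days
January 28 → February 1: 31 - 28 + 1 = 4 days (55 - 4 = 51 left)
February 1 → March 1: 29 - 1 + 1 = 29 days (51 - 29 = 22 left)
March 1 + 22 = March 23, 2052


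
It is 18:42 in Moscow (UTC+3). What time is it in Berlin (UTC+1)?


16:42

Time difference = UTC+1 - UTC+3 = -2 hours
New hour = (18 -2) mod 24
= 16 mod 24 = 16
Minutes unchanged → 16:42


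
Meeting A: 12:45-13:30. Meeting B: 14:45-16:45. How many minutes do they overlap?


Meeting A: 765-810 (in minutes from midnight)
Meeting B: 885-1005
Overlap start = max(765, 885) = 885
Overlap end = min(810, 1005) = 810
Overlap = max(0, 810 - 885) = 0 min

0 minutes


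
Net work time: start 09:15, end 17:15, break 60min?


7h 0m (420 minutes)

Total time = (17×60+15) - (9×60+15)
= 1035 - 555 = 480 min
Minus break: 480 - 60 = 420 min
= 7h 0m


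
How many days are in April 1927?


30 days

Month: April (month 4)
April has 30 days


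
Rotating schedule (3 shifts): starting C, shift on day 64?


Shifts: A, B, C
Start: C (index 2)
Day 64: (2 + 64 - 1) mod 3
= 65 mod 3
= 2
Index 2 → shift C

Shift C


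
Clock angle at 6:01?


174.5°

Hour hand = 6×30 + 1×0.5 = 180.5°
Minute hand = 1×6 = 6°
Difference = |180.5 - 6| = 174.5°


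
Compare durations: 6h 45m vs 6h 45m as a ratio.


Duration 1: 405 minutes
Duration 2: 405 minutes
Ratio = 405:405
GCD = 405
Simplified = 1:1
As a decimal: 1/1 = 1.00

1:1 (1.00)


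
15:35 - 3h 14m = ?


Start: 935 minutes from midnight
Subtract: 194 minutes
Remaining: 935 - 194 = 741
Hours: 12, Minutes: 21

12:21


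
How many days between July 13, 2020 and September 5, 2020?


From July 13, 2020 to September 5, 2020
Rest of July 2020: 31 - 13 = 18
Full months: August 31
Days into September 2020: 5
Total = 18 + 31 + 5 = 54 days

54 days


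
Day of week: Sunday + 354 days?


Start: Sunday (index 6)
(6 + 354) mod 7
= 360 mod 7
= 3
Index 3 → Thursday

Thursday


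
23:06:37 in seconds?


Hours: 23 × 3600 = 82800
Minutes: 6 × 60 = 360
Seconds: 37
Total = 82800 + 360 + 37 = 83197

83197 seconds


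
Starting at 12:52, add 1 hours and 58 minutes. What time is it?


14:50

Start: 772 minutes from midnight
Add: 118 minutes
Total: 890 minutes
Hours: 890 ÷ 60 = 14 remainder 50


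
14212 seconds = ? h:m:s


Hours: 14212 ÷ 3600 = 3 remainder 3412
Minutes: 3412 ÷ 60 = 56 remainder 52
Seconds: 52

3h 56m 52s


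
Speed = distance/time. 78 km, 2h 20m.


33.4 km/h

Distance: 78 km
Time: 2h 20m = 140 min = 140/60 = 7/3 hours
Speed = 78 ÷ (7/3) = 78 × 3 / 7 = 234/7 ≈ 33.4 km/h


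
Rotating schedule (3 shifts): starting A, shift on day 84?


Shifts: A, B, C
Start: A (index 0)
Day 84: (0 + 84 - 1) mod 3
= 83 mod 3
= 2
Index 2 → shift C

Shift C


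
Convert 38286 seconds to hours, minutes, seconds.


Hours: 38286 ÷ 3600 = 10 remainder 2286
Minutes: 2286 ÷ 60 = 38 remainder 6
Seconds: 6

10h 38m 6s


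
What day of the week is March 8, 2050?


Zeller's congruence:
q=8, m=3, k=50, j=20
h = (8 + ⌊13×4/5⌋ + 50 + ⌊50/4⌋ + ⌊20/4⌋ - 2×20) mod 7
= (8 + 10 + 50 + 12 + 5 - 40) mod 7
= 45 mod 7 = 3
h=3 → Tuesday

Tuesday


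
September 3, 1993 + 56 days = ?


October 29, 1993

Start: September 3, 1993
Add 56 days
September 3 → October 1: 30 - 3 + 1 = 28 days (56 - 28 = 28 left)
October 1 + 28 = October 29, 1993


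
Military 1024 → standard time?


10:24 AM

Hour: 10
10 < 12 → AM


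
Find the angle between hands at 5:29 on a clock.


9.5°

Hour hand = 5×30 + 29×0.5 = 164.5°
Minute hand = 29×6 = 174°
Difference = |164.5 - 174| = 9.5°


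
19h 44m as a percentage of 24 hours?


0.8222 (82.22%)

Total minutes: 19×60 + 44 = 1184
Day = 24×60 = 1440 minutes
Fraction = 1184/1440 ≈ 0.8222
As a percentage: 1184/1440 × 100 ≈ 82.22%


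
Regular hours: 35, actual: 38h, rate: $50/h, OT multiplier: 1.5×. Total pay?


Regular: 35h × $50 = $1750.00
Overtime: 38 - 35 = 3h
OT pay: 3h × $50 × 1.5 = $225.00
Total = $1750.00 + $225.00 = $1975.00

$1975.00


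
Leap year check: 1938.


Rules: divisible by 4 AND (not by 100 OR by 400)
1938 ÷ 4 = 484 remainder 2 → not divisible by 4
Not divisible by 4 → not a leap year

No


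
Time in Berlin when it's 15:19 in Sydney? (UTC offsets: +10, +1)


06:19

Time difference = UTC+1 - UTC+10 = -9 hours
New hour = (15 -9) mod 24
= 6 mod 24 = 6
Minutes unchanged → 06:19


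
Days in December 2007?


31 days

Month: December (month 12)
December has 31 days


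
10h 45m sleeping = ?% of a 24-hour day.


Time: 645 minutes
Day: 1440 minutes
Percentage = (645/1440) × 100 ≈ 44.8%

44.8%


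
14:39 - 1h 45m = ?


12:54

Start: 879 minutes from midnight
Subtract: 105 minutes
Remaining: 879 - 105 = 774
Hours: 12, Minutes: 54


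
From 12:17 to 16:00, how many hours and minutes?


End time in minutes: 16×60 + 0 = 960
Start time in minutes: 12×60 + 17 = 737
Difference = 960 - 737 = 223 minutes
= 3 hours 43 minutes

3h 43m


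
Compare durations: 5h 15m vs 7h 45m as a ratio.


Duration 1: 315 minutes
Duration 2: 465 minutes
Ratio = 315:465
GCD = 15
Simplified = 21:31
As a decimal: 21/31 ≈ 0.68

21:31 (0.68)


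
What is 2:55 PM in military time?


Input: 2:55 PM
PM: 2 + 12 = 14

14:55


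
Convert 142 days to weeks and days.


20 weeks 2 days

Weeks: 142 ÷ 7 = 20 remainder 2


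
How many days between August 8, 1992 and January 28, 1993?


173 days

From August 8, 1992 to January 28, 1993
Rest of August 1992: 31 - 8 = 23
Full months: September 30, October 31, November 30, December 31
Days into January 1993: 28
Total = 23 + 30 + 31 + 30 + 31 + 28 = 173 days


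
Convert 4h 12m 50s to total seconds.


Hours: 4 × 3600 = 14400
Minutes: 12 × 60 = 720
Seconds: 50
Total = 14400 + 720 + 50 = 15170

15170 seconds


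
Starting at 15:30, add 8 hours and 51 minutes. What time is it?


Start: 930 minutes from midnight
Add: 531 minutes
Total: 1461 minutes
Hours: 1461 ÷ 60 = 24 remainder 21
24 ≥ 24 → 24 - 24 = 0 (next day)

00:21 (next day)


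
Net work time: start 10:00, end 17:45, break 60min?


Total time = (17×60+45) - (10×60+0)
= 1065 - 600 = 465 min
Minus break: 465 - 60 = 405 min
= 6h 45m

6h 45m (405 minutes)


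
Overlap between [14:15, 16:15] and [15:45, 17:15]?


Meeting A: 855-975 (in minutes from midnight)
Meeting B: 945-1035
Overlap start = max(855, 945) = 945
Overlap end = min(975, 1035) = 975
Overlap = max(0, 975 - 945) = 30 min

30 minutes


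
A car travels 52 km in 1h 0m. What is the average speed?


Distance: 52 km
Time: 1 hours
Speed = 52 / 1 = 52.0 km/h

52.0 km/h


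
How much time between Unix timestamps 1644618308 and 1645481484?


Difference = 1645481484 - 1644618308 = 863176 seconds
In hours: 863176 / 3600 ≈ 239.8
In days: 863176 / 86400 ≈ 9.99

863176 seconds (239.8 hours / 9.99 days)


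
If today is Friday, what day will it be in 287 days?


Start: Friday (index 4)
(4 + 287) mod 7
= 291 mod 7
= 4
Index 4 → Friday

Friday


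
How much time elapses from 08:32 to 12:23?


End time in minutes: 12×60 + 23 = 743
Start time in minutes: 8×60 + 32 = 512
Difference = 743 - 512 = 231 minutes
= 3 hours 51 minutes

3h 51m


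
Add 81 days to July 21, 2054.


October 10, 2054

Start: July 21, 2054
Add 81 days
July 21 → August 1: 31 - 21 + 1 = 11 days (81 - 11 = 70 left)
August 1 → September 1: 31 - 1 + 1 = 31 days (70 - 31 = 39 left)
September 1 → October 1: 30 - 1 + 1 = 30 days (39 - 30 = 9 left)
October 1 + 9 = October 10, 2054


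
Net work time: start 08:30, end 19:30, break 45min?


Total time = (19×60+30) - (8×60+30)
= 1170 - 510 = 660 min
Minus break: 660 - 45 = 615 min
= 10h 15m

10h 15m (615 minutes)


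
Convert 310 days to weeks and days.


44 weeks 2 days

Weeks: 310 ÷ 7 = 44 remainder 2


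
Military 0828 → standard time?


Hour: 8
8 < 12 → AM

8:28 AM


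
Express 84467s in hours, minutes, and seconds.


Hours: 84467 ÷ 3600 = 23 remainder 1667
Minutes: 1667 ÷ 60 = 27 remainder 47
Seconds: 47

23h 27m 47s


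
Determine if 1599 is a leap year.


No

Rules: divisible by 4 AND (not by 100 OR by 400)
1599 ÷ 4 = 399 remainder 3 → not divisible by 4
Not divisible by 4 → not a leap year


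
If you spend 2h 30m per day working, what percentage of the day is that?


10.4%

Time: 150 minutes
Day: 1440 minutes
Percentage = (150/1440) × 100 ≈ 10.4%


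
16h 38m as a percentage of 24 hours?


Total minutes: 16×60 + 38 = 998
Day = 24×60 = 1440 minutes
Fraction = 998/1440 ≈ 0.6931
As a percentage: 998/1440 × 100 ≈ 69.31%

0.6931 (69.31%)


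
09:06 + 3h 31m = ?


Start: 546 minutes from midnight
Add: 211 minutes
Total: 757 minutes
Hours: 757 ÷ 60 = 12 remainder 37

12:37


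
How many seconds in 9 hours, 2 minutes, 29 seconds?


32549 seconds

Hours: 9 × 3600 = 32400
Minutes: 2 × 60 = 120
Seconds: 29
Total = 32400 + 120 + 29 = 32549


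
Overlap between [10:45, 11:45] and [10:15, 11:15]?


30 minutes

Meeting A: 645-705 (in minutes from midnight)
Meeting B: 615-675
Overlap start = max(645, 615) = 645
Overlap end = min(705, 675) = 675
Overlap = max(0, 675 - 645) = 30 min


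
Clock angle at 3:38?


Hour hand = 3×30 + 38×0.5 = 109.0°
Minute hand = 38×6 = 228°
Difference = |109.0 - 228| = 119.0°

119.0°


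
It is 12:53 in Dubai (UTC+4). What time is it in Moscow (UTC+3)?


11:53

Time difference = UTC+3 - UTC+4 = -1 hours
New hour = (12 -1) mod 24
= 11 mod 24 = 11
Minutes unchanged → 11:53


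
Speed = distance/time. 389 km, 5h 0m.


77.8 km/h

Distance: 389 km
Time: 5 hours
Speed = 389 / 5 = 77.8 km/h


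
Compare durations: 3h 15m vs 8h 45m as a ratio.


13:35 (0.37)

Duration 1: 195 minutes
Duration 2: 525 minutes
Ratio = 195:525
GCD = 15
Simplified = 13:35
As a decimal: 13/35 ≈ 0.37


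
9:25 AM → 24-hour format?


09:25

Input: 9:25 AM
AM hour stays: 9


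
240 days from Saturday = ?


Start: Saturday (index 5)
(5 + 240) mod 7
= 245 mod 7
= 0
Index 0 → Monday

Monday


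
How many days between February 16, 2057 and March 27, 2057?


39 days

From February 16, 2057 to March 27, 2057
Rest of February 2057: 28 - 16 = 12
Days into March 2057: 27
Total = 12 + 27 = 39 days


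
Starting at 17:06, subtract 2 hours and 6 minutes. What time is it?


15:00

Start: 1026 minutes from midnight
Subtract: 126 minutes
Remaining: 1026 - 126 = 900
Hours: 15, Minutes: 0


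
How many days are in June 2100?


Month: June (month 6)
June has 30 days

30 days


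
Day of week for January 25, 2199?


Zeller's congruence:
q=25, m=13, k=98, j=21
h = (25 + ⌊13×14/5⌋ + 98 + ⌊98/4⌋ + ⌊21/4⌋ - 2×21) mod 7
= (25 + 36 + 98 + 24 + 5 - 42) mod 7
= 146 mod 7 = 6
h=6 → Friday

Friday


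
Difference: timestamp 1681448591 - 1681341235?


Difference = 1681448591 - 1681341235 = 107356 seconds
In hours: 107356 / 3600 ≈ 29.8
In days: 107356 / 86400 ≈ 1.24

107356 seconds (29.8 hours / 1.24 days)


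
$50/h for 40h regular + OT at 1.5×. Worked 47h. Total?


$2525.00

Regular: 40h × $50 = $2000.00
Overtime: 47 - 40 = 7h
OT pay: 7h × $50 × 1.5 = $525.00
Total = $2000.00 + $525.00 = $2525.00


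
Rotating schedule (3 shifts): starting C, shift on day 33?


Shifts: A, B, C
Start: C (index 2)
Day 33: (2 + 33 - 1) mod 3
= 34 mod 3
= 1
Index 1 → shift B

Shift B


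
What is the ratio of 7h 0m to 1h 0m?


7:1 (7.00)

Duration 1: 420 minutes
Duration 2: 60 minutes
Ratio = 420:60
GCD = 60
Simplified = 7:1
As a decimal: 7/1 = 7.00


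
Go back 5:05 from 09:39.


04:34

Start: 579 minutes from midnight
Subtract: 305 minutes
Remaining: 579 - 305 = 274
Hours: 4, Minutes: 34


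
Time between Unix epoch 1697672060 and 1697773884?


101824 seconds (28.3 hours / 1.18 days)

Difference = 1697773884 - 1697672060 = 101824 seconds
In hours: 101824 / 3600 ≈ 28.3
In days: 101824 / 86400 ≈ 1.18


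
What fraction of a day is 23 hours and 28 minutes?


Total minutes: 23×60 + 28 = 1408
Day = 24×60 = 1440 minutes
Fraction = 1408/1440 ≈ 0.9778
As a percentage: 1408/1440 × 100 ≈ 97.78%

0.9778 (97.78%)


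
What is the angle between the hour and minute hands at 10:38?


Hour hand = 10×30 + 38×0.5 = 319.0°
Minute hand = 38×6 = 228°
Difference = |319.0 - 228| = 91.0°

91.0°


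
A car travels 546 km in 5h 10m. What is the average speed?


105.7 km/h

Distance: 546 km
Time: 5h 10m = 310 min = 310/60 = 31/6 hours
Speed = 546 ÷ (31/6) = 546 × 6 / 31 = 3276/31 ≈ 105.7 km/h


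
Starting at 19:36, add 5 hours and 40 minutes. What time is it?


Start: 1176 minutes from midnight
Add: 340 minutes
Total: 1516 minutes
Hours: 1516 ÷ 60 = 25 remainder 16
25 ≥ 24 → 25 - 24 = 1 (next day)

01:16 (next day)


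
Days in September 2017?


Month: September (month 9)
September has 30 days

30 days


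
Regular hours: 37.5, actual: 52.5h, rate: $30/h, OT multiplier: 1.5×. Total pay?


Regular: 37.5h × $30 = $1125.00
Overtime: 52.5 - 37.5 = 15.0h
OT pay: 15.0h × $30 × 1.5 = $675.00
Total = $1125.00 + $675.00 = $1800.00

$1800.00


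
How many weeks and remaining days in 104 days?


Weeks: 104 ÷ 7 = 14 remainder 6

14 weeks 6 days


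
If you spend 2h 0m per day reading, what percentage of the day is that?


8.3%

Time: 120 minutes
Day: 1440 minutes
Percentage = (120/1440) × 100 ≈ 8.3%


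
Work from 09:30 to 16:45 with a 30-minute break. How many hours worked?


Total time = (16×60+45) - (9×60+30)
= 1005 - 570 = 435 min
Minus break: 435 - 30 = 405 min
= 6h 45m

6h 45m (405 minutes)


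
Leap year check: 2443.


No

Rules: divisible by 4 AND (not by 100 OR by 400)
2443 ÷ 4 = 610 remainder 3 → not divisible by 4
Not divisible by 4 → not a leap year


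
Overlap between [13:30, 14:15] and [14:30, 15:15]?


0 minutes

Meeting A: 810-855 (in minutes from midnight)
Meeting B: 870-915
Overlap start = max(810, 870) = 870
Overlap end = min(855, 915) = 855
Overlap = max(0, 855 - 870) = 0 min


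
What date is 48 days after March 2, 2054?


April 19, 2054

Start: March 2, 2054
Add 48 days
March 2 → April 1: 31 - 2 + 1 = 30 days (48 - 30 = 18 left)
April 1 + 18 = April 19, 2054


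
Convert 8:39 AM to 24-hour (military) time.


Input: 8:39 AM
AM hour stays: 8

08:39


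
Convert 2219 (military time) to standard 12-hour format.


Hour: 22
22 - 12 = 10 → PM

10:19 PM


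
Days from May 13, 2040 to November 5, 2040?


From May 13, 2040 to November 5, 2040
Rest of May 2040: 31 - 13 = 18
Full months: June 30, July 31, August 31, September 30, October 31
Days into November 2040: 5
Total = 18 + 30 + 31 + 31 + 30 + 31 + 5 = 176 days

176 days


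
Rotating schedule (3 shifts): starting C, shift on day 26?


Shift A

Shifts: A, B, C
Start: C (index 2)
Day 26: (2 + 26 - 1) mod 3
= 27 mod 3
= 0
Index 0 → shift A


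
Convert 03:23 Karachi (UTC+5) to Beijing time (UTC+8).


Time difference = UTC+8 - UTC+5 = +3 hours
New hour = (3 + 3) mod 24
= 6 mod 24 = 6
Minutes unchanged → 06:23

06:23


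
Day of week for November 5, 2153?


Monday

Zeller's congruence:
q=5, m=11, k=53, j=21
h = (5 + ⌊13×12/5⌋ + 53 + ⌊53/4⌋ + ⌊21/4⌋ - 2×21) mod 7
= (5 + 31 + 53 + 13 + 5 - 42) mod 7
= 65 mod 7 = 2
h=2 → Monday


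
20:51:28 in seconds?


Hours: 20 × 3600 = 72000
Minutes: 51 × 60 = 3060
Seconds: 28
Total = 72000 + 3060 + 28 = 75088

75088 seconds


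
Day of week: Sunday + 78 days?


Start: Sunday (index 6)
(6 + 78) mod 7
= 84 mod 7
= 0
Index 0 → Monday

Monday


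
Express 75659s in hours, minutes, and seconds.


Hours: 75659 ÷ 3600 = 21 remainder 59
Minutes: 59 ÷ 60 = 0 remainder 59
Seconds: 59

21h 0m 59s


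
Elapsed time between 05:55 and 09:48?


3h 53m

End time in minutes: 9×60 + 48 = 588
Start time in minutes: 5×60 + 55 = 355
Difference = 588 - 355 = 233 minutes
= 3 hours 53 minutes


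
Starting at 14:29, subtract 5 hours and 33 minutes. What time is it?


Start: 869 minutes from midnight
Subtract: 333 minutes
Remaining: 869 - 333 = 536
Hours: 8, Minutes: 56

08:56


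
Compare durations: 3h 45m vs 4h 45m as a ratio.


15:19 (0.79)

Duration 1: 225 minutes
Duration 2: 285 minutes
Ratio = 225:285
GCD = 15
Simplified = 15:19
As a decimal: 15/19 ≈ 0.79


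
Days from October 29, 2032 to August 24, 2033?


From October 29, 2032 to August 24, 2033
Rest of October 2032: 31 - 29 = 2
Full months: November 30, December 31, January 31, February 2033 28, March 31, April 30, May 31, June 30, July 31
Days into August 2033: 24
Total = 2 + 30 + 31 + 31 + 28 + 31 + 30 + 31 + 30 + 31 + 24 = 299 days

299 days


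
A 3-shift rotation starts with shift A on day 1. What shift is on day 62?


Shift B

Shifts: A, B, C
Start: A (index 0)
Day 62: (0 + 62 - 1) mod 3
= 61 mod 3
= 1
Index 1 → shift B


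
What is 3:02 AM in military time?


03:02

Input: 3:02 AM
AM hour stays: 3


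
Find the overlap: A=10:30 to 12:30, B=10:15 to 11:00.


Meeting A: 630-750 (in minutes from midnight)
Meeting B: 615-660
Overlap start = max(630, 615) = 630
Overlap end = min(750, 660) = 660
Overlap = max(0, 660 - 630) = 30 min

30 minutes


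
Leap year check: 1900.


Rules: divisible by 4 AND (not by 100 OR by 400)
1900 ÷ 4 = 475 exactly → divisible by 4
1900 ÷ 100 = 19 exactly → divisible by 100
1900 ÷ 400 = 4 remainder 300 → not divisible by 400
Divisible by 100 but not by 400 → not a leap year

No


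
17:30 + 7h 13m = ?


00:43 (next day)

Start: 1050 minutes from midnight
Add: 433 minutes
Total: 1483 minutes
Hours: 1483 ÷ 60 = 24 remainder 43
24 ≥ 24 → 24 - 24 = 0 (next day)


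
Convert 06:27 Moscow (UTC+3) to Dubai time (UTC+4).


Time difference = UTC+4 - UTC+3 = +1 hours
New hour = (6 + 1) mod 24
= 7 mod 24 = 7
Minutes unchanged → 07:27

07:27


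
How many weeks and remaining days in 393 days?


56 weeks 1 days

Weeks: 393 ÷ 7 = 56 remainder 1


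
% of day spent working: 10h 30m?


43.8%

Time: 630 minutes
Day: 1440 minutes
Percentage = (630/1440) × 100 ≈ 43.8%


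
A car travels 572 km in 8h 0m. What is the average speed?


Distance: 572 km
Time: 8 hours
Speed = 572 / 8 = 71.5 km/h

71.5 km/h


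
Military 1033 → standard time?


Hour: 10
10 < 12 → AM

10:33 AM


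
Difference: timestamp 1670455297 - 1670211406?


243891 seconds (67.7 hours / 2.82 days)

Difference = 1670455297 - 1670211406 = 243891 seconds
In hours: 243891 / 3600 ≈ 67.7
In days: 243891 / 86400 ≈ 2.82


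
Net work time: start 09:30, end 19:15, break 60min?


Total time = (19×60+15) - (9×60+30)
= 1155 - 570 = 585 min
Minus break: 585 - 60 = 525 min
= 8h 45m

8h 45m (525 minutes)


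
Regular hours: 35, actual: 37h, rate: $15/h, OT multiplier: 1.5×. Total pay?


Regular: 35h × $15 = $525.00
Overtime: 37 - 35 = 2h
OT pay: 2h × $15 × 1.5 = $45.00
Total = $525.00 + $45.00 = $570.00

$570.00


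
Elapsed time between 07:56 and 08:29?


End time in minutes: 8×60 + 29 = 509
Start time in minutes: 7×60 + 56 = 476
Difference = 509 - 476 = 33 minutes
= 0 hours 33 minutes

0h 33m


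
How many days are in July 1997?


Month: July (month 7)
July has 31 days

31 days


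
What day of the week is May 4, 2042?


Sunday

Zeller's congruence:
q=4, m=5, k=42, j=20
h = (4 + ⌊13×6/5⌋ + 42 + ⌊42/4⌋ + ⌊20/4⌋ - 2×20) mod 7
= (4 + 15 + 42 + 10 + 5 - 40) mod 7
= 36 mod 7 = 1
h=1 → Sunday


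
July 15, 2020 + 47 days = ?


August 31, 2020

Start: July 15, 2020
Add 47 days
July 15 → August 1: 31 - 15 + 1 = 17 days (47 - 17 = 30 left)
August 1 + 30 = August 31, 2020


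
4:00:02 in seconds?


Hours: 4 × 3600 = 14400
Minutes: 0 × 60 = 0
Seconds: 2
Total = 14400 + 0 + 2 = 14402

14402 seconds


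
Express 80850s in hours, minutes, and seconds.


22h 27m 30s

Hours: 80850 ÷ 3600 = 22 remainder 1650
Minutes: 1650 ÷ 60 = 27 remainder 30
Seconds: 30


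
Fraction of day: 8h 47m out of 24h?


0.3660 (36.60%)

Total minutes: 8×60 + 47 = 527
Day = 24×60 = 1440 minutes
Fraction = 527/1440 ≈ 0.3660
As a percentage: 527/1440 × 100 ≈ 36.60%


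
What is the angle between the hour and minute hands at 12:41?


134.5°

Hour hand (12 ≡ 0 on the dial): 0×30 + 41×0.5 = 20.5°
Minute hand = 41×6 = 246°
Difference = |20.5 - 246| = 225.5°
Since > 180°: 360 - 225.5 = 134.5°


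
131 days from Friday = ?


Start: Friday (index 4)
(4 + 131) mod 7
= 135 mod 7
= 2
Index 2 → Wednesday

Wednesday


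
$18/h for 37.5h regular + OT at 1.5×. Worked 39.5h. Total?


Regular: 37.5h × $18 = $675.00
Overtime: 39.5 - 37.5 = 2.0h
OT pay: 2.0h × $18 × 1.5 = $54.00
Total = $675.00 + $54.00 = $729.00

$729.00


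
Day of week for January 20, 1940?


Zeller's congruence:
q=20, m=13, k=39, j=19
h = (20 + ⌊13×14/5⌋ + 39 + ⌊39/4⌋ + ⌊19/4⌋ - 2×19) mod 7
= (20 + 36 + 39 + 9 + 4 - 38) mod 7
= 70 mod 7 = 0
h=0 → Saturday

Saturday


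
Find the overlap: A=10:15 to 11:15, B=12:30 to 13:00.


Meeting A: 615-675 (in minutes from midnight)
Meeting B: 750-780
Overlap start = max(615, 750) = 750
Overlap end = min(675, 780) = 675
Overlap = max(0, 675 - 750) = 0 min

0 minutes


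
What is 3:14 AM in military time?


03:14

Input: 3:14 AM
AM hour stays: 3


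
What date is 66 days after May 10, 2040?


Start: May 10, 2040
Add 66 days
May 10 → June 1: 31 - 10 + 1 = 22 days (66 - 22 = 44 left)
June 1 → July 1: 30 - 1 + 1 = 30 days (44 - 30 = 14 left)
July 1 + 14 = July 15, 2040

July 15, 2040


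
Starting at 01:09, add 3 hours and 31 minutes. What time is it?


04:40

Start: 69 minutes from midnight
Add: 211 minutes
Total: 280 minutes
Hours: 280 ÷ 60 = 4 remainder 40


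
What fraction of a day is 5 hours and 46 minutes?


0.2403 (24.03%)

Total minutes: 5×60 + 46 = 346
Day = 24×60 = 1440 minutes
Fraction = 346/1440 ≈ 0.2403
As a percentage: 346/1440 × 100 ≈ 24.03%


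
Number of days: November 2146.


Month: November (month 11)
November has 30 days

30 days


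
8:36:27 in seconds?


30987 seconds

Hours: 8 × 3600 = 28800
Minutes: 36 × 60 = 2160
Seconds: 27
Total = 28800 + 2160 + 27 = 30987


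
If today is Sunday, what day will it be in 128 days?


Start: Sunday (index 6)
(6 + 128) mod 7
= 134 mod 7
= 1
Index 1 → Tuesday

Tuesday


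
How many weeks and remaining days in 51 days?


7 weeks 2 days

Weeks: 51 ÷ 7 = 7 remainder 2


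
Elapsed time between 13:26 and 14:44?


1h 18m

End time in minutes: 14×60 + 44 = 884
Start time in minutes: 13×60 + 26 = 806
Difference = 884 - 806 = 78 minutes
= 1 hours 18 minutes


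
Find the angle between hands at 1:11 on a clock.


Hour hand = 1×30 + 11×0.5 = 35.5°
Minute hand = 11×6 = 66°
Difference = |35.5 - 66| = 30.5°

30.5°


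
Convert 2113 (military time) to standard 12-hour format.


9:13 PM

Hour: 21
21 - 12 = 9 → PM


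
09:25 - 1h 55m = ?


Start: 565 minutes from midnight
Subtract: 115 minutes
Remaining: 565 - 115 = 450
Hours: 7, Minutes: 30

07:30


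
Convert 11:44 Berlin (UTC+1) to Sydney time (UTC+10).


20:44

Time difference = UTC+10 - UTC+1 = +9 hours
New hour = (11 + 9) mod 24
= 20 mod 24 = 20
Minutes unchanged → 20:44


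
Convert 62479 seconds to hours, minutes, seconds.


Hours: 62479 ÷ 3600 = 17 remainder 1279
Minutes: 1279 ÷ 60 = 21 remainder 19
Seconds: 19

17h 21m 19s


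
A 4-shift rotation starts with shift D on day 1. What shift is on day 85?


Shift D

Shifts: A, B, C, D
Start: D (index 3)
Day 85: (3 + 85 - 1) mod 4
= 87 mod 4
= 3
Index 3 → shift D


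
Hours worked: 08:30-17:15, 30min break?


8h 15m (495 minutes)

Total time = (17×60+15) - (8×60+30)
= 1035 - 510 = 525 min
Minus break: 525 - 30 = 495 min
= 8h 15m


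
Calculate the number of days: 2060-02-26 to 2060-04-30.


From February 26, 2060 to April 30, 2060
Rest of February 2060: 29 - 26 = 3
Full months: March 31
Days into April 2060: 30
Total = 3 + 31 + 30 = 64 days

64 days


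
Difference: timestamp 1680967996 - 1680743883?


Difference = 1680967996 - 1680743883 = 224113 seconds
In hours: 224113 / 3600 ≈ 62.3
In days: 224113 / 86400 ≈ 2.59

224113 seconds (62.3 hours / 2.59 days)


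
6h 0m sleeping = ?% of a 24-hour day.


25.0%

Time: 360 minutes
Day: 1440 minutes
Percentage = (360/1440) × 100 = 25.0%


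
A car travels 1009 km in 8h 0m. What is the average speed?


126.1 km/h

Distance: 1009 km
Time: 8 hours
Speed = 1009 / 8 ≈ 126.1 km/h


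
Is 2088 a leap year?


Yes

Rules: divisible by 4 AND (not by 100 OR by 400)
2088 ÷ 4 = 522 exactly → divisible by 4
2088 ÷ 100 = 20 remainder 88 → not divisible by 100
Divisible by 4 but not by 100 → leap year


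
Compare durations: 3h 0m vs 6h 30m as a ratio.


Duration 1: 180 minutes
Duration 2: 390 minutes
Ratio = 180:390
GCD = 30
Simplified = 6:13
As a decimal: 6/13 ≈ 0.46

6:13 (0.46)


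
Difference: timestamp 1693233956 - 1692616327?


Difference = 1693233956 - 1692616327 = 617629 seconds
In hours: 617629 / 3600 ≈ 171.6
In days: 617629 / 86400 ≈ 7.15

617629 seconds (171.6 hours / 7.15 days)


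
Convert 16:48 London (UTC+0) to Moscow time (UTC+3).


Time difference = UTC+3 - UTC+0 = +3 hours
New hour = (16 + 3) mod 24
= 19 mod 24 = 19
Minutes unchanged → 19:48

19:48


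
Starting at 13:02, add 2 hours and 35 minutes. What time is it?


15:37

Start: 782 minutes from midnight
Add: 155 minutes
Total: 937 minutes
Hours: 937 ÷ 60 = 15 remainder 37


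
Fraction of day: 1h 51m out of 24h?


0.0771 (7.71%)

Total minutes: 1×60 + 51 = 111
Day = 24×60 = 1440 minutes
Fraction = 111/1440 ≈ 0.0771
As a percentage: 111/1440 × 100 ≈ 7.71%


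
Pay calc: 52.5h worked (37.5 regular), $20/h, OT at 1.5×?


Regular: 37.5h × $20 = $750.00
Overtime: 52.5 - 37.5 = 15.0h
OT pay: 15.0h × $20 × 1.5 = $450.00
Total = $750.00 + $450.00 = $1200.00

$1200.00


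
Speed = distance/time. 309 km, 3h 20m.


Distance: 309 km
Time: 3h 20m = 200 min = 200/60 = 10/3 hours
Speed = 309 ÷ (10/3) = 309 × 3 / 10 = 927/10 = 92.7 km/h

92.7 km/h


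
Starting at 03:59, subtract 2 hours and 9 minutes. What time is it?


Start: 239 minutes from midnight
Subtract: 129 minutes
Remaining: 239 - 129 = 110
Hours: 1, Minutes: 50

01:50


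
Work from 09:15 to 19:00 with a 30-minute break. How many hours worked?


9h 15m (555 minutes)

Total time = (19×60+0) - (9×60+15)
= 1140 - 555 = 585 min
Minus break: 585 - 30 = 555 min
= 9h 15m


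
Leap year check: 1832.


Yes

Rules: divisible by 4 AND (not by 100 OR by 400)
1832 ÷ 4 = 458 exactly → divisible by 4
1832 ÷ 100 = 18 remainder 32 → not divisible by 100
Divisible by 4 but not by 100 → leap year


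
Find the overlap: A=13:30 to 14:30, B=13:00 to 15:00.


Meeting A: 810-870 (in minutes from midnight)
Meeting B: 780-900
Overlap start = max(810, 780) = 810
Overlap end = min(870, 900) = 870
Overlap = max(0, 870 - 810) = 60 min

60 minutes


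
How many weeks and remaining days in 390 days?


55 weeks 5 days

Weeks: 390 ÷ 7 = 55 remainder 5


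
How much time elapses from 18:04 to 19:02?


0h 58m

End time in minutes: 19×60 + 2 = 1142
Start time in minutes: 18×60 + 4 = 1084
Difference = 1142 - 1084 = 58 minutes
= 0 hours 58 minutes


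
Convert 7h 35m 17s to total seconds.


Hours: 7 × 3600 = 25200
Minutes: 35 × 60 = 2100
Seconds: 17
Total = 25200 + 2100 + 17 = 27317

27317 seconds


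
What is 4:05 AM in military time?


04:05

Input: 4:05 AM
AM hour stays: 4


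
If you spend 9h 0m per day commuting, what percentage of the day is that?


Time: 540 minutes
Day: 1440 minutes
Percentage = (540/1440) × 100 = 37.5%

37.5%


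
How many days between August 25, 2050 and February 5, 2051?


From August 25, 2050 to February 5, 2051
Rest of August 2050: 31 - 25 = 6
Full months: September 30, October 31, November 30, December 31, January 31
Days into February 2051: 5
Total = 6 + 30 + 31 + 30 + 31 + 31 + 5 = 164 days

164 days


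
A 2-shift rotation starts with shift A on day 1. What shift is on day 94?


Shifts: A, B
Start: A (index 0)
Day 94: (0 + 94 - 1) mod 2
= 93 mod 2
= 1
Index 1 → shift B

Shift B


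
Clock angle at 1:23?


Hour hand = 1×30 + 23×0.5 = 41.5°
Minute hand = 23×6 = 138°
Difference = |41.5 - 138| = 96.5°

96.5°


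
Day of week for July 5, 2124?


Zeller's congruence:
q=5, m=7, k=24, j=21
h = (5 + ⌊13×8/5⌋ + 24 + ⌊24/4⌋ + ⌊21/4⌋ - 2×21) mod 7
= (5 + 20 + 24 + 6 + 5 - 42) mod 7
= 18 mod 7 = 4
h=4 → Wednesday

Wednesday


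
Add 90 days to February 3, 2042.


Start: February 3, 2042
Add 90 days
February 3 → March 1: 28 - 3 + 1 = 26 days (90 - 26 = 64 left)
March 1 → April 1: 31 - 1 + 1 = 31 days (64 - 31 = 33 left)
April 1 → May 1: 30 - 1 + 1 = 30 days (33 - 30 = 3 left)
May 1 + 3 = May 4, 2042

May 4, 2042


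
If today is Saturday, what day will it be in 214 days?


Start: Saturday (index 5)
(5 + 214) mod 7
= 219 mod 7
= 2
Index 2 → Wednesday

Wednesday


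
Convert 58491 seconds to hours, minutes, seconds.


Hours: 58491 ÷ 3600 = 16 remainder 891
Minutes: 891 ÷ 60 = 14 remainder 51
Seconds: 51

16h 14m 51s


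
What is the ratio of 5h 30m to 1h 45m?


22:7 (3.14)

Duration 1: 330 minutes
Duration 2: 105 minutes
Ratio = 330:105
GCD = 15
Simplified = 22:7
As a decimal: 22/7 ≈ 3.14


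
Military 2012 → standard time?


8:12 PM

Hour: 20
20 - 12 = 8 → PM


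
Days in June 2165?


30 days

Month: June (month 6)
June has 30 days


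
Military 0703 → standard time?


7:03 AM

Hour: 7
7 < 12 → AM


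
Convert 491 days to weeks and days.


70 weeks 1 days

Weeks: 491 ÷ 7 = 70 remainder 1


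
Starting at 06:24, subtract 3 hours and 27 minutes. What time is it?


Start: 384 minutes from midnight
Subtract: 207 minutes
Remaining: 384 - 207 = 177
Hours: 2, Minutes: 57

02:57


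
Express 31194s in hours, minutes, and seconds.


Hours: 31194 ÷ 3600 = 8 remainder 2394
Minutes: 2394 ÷ 60 = 39 remainder 54
Seconds: 54

8h 39m 54s


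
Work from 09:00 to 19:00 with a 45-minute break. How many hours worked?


9h 15m (555 minutes)

Total time = (19×60+0) - (9×60+0)
= 1140 - 540 = 600 min
Minus break: 600 - 45 = 555 min
= 9h 15m


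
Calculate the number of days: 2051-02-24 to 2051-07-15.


From February 24, 2051 to July 15, 2051
Rest of February 2051: 28 - 24 = 4
Full months: March 31, April 30, May 31, June 30
Days into July 2051: 15
Total = 4 + 31 + 30 + 31 + 30 + 15 = 141 days

141 days


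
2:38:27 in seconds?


Hours: 2 × 3600 = 7200
Minutes: 38 × 60 = 2280
Seconds: 27
Total = 7200 + 2280 + 27 = 9507

9507 seconds


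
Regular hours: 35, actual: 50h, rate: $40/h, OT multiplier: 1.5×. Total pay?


Regular: 35h × $40 = $1400.00
Overtime: 50 - 35 = 15h
OT pay: 15h × $40 × 1.5 = $900.00
Total = $1400.00 + $900.00 = $2300.00

$2300.00


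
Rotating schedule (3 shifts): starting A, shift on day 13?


Shifts: A, B, C
Start: A (index 0)
Day 13: (0 + 13 - 1) mod 3
= 12 mod 3
= 0
Index 0 → shift A

Shift A


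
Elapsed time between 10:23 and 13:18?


End time in minutes: 13×60 + 18 = 798
Start time in minutes: 10×60 + 23 = 623
Difference = 798 - 623 = 175 minutes
= 2 hours 55 minutes

2h 55m


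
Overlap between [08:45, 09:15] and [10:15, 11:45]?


0 minutes

Meeting A: 525-555 (in minutes from midnight)
Meeting B: 615-705
Overlap start = max(525, 615) = 615
Overlap end = min(555, 705) = 555
Overlap = max(0, 555 - 615) = 0 min


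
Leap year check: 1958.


No

Rules: divisible by 4 AND (not by 100 OR by 400)
1958 ÷ 4 = 489 remainder 2 → not divisible by 4
Not divisible by 4 → not a leap year


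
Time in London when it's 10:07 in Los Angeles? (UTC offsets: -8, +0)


18:07

Time difference = UTC+0 - UTC-8 = +8 hours
New hour = (10 + 8) mod 24
= 18 mod 24 = 18
Minutes unchanged → 18:07


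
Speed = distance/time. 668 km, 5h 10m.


Distance: 668 km
Time: 5h 10m = 310 min = 310/60 = 31/6 hours
Speed = 668 ÷ (31/6) = 668 × 6 / 31 = 4008/31 ≈ 129.3 km/h

129.3 km/h


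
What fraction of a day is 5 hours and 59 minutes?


0.2493 (24.93%)

Total minutes: 5×60 + 59 = 359
Day = 24×60 = 1440 minutes
Fraction = 359/1440 ≈ 0.2493
As a percentage: 359/1440 × 100 ≈ 24.93%


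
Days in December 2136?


31 days

Month: December (month 12)
December has 31 days


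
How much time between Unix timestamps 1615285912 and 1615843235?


557323 seconds (154.8 hours / 6.45 days)

Difference = 1615843235 - 1615285912 = 557323 seconds
In hours: 557323 / 3600 ≈ 154.8
In days: 557323 / 86400 ≈ 6.45


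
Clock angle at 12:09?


49.5°

Hour hand (12 ≡ 0 on the dial): 0×30 + 9×0.5 = 4.5°
Minute hand = 9×6 = 54°
Difference = |4.5 - 54| = 49.5°


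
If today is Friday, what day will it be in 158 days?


Start: Friday (index 4)
(4 + 158) mod 7
= 162 mod 7
= 1
Index 1 → Tuesday

Tuesday


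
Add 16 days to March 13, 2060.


Start: March 13, 2060
Add 16 days
March 13 + 16 = March 29, 2060

March 29, 2060


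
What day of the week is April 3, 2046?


Tuesday

Zeller's congruence:
q=3, m=4, k=46, j=20
h = (3 + ⌊13×5/5⌋ + 46 + ⌊46/4⌋ + ⌊20/4⌋ - 2×20) mod 7
= (3 + 13 + 46 + 11 + 5 - 40) mod 7
= 38 mod 7 = 3
h=3 → Tuesday


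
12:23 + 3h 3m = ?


Start: 743 minutes from midnight
Add: 183 minutes
Total: 926 minutes
Hours: 926 ÷ 60 = 15 remainder 26

15:26


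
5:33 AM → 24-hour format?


05:33

Input: 5:33 AM
AM hour stays: 5


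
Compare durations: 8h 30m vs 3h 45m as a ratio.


Duration 1: 510 minutes
Duration 2: 225 minutes
Ratio = 510:225
GCD = 15
Simplified = 34:15
As a decimal: 34/15 ≈ 2.27

34:15 (2.27)


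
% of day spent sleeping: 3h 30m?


Time: 210 minutes
Day: 1440 minutes
Percentage = (210/1440) × 100 ≈ 14.6%

14.6%


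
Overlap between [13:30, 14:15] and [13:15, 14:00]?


Meeting A: 810-855 (in minutes from midnight)
Meeting B: 795-840
Overlap start = max(810, 795) = 810
Overlap end = min(855, 840) = 840
Overlap = max(0, 840 - 810) = 30 min

30 minutes


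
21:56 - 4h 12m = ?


Start: 1316 minutes from midnight
Subtract: 252 minutes
Remaining: 1316 - 252 = 1064
Hours: 17, Minutes: 44

17:44


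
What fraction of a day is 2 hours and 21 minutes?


Total minutes: 2×60 + 21 = 141
Day = 24×60 = 1440 minutes
Fraction = 141/1440 ≈ 0.0979
As a percentage: 141/1440 × 100 ≈ 9.79%

0.0979 (9.79%)


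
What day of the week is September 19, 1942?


Saturday

Zeller's congruence:
q=19, m=9, k=42, j=19
h = (19 + ⌊13×10/5⌋ + 42 + ⌊42/4⌋ + ⌊19/4⌋ - 2×19) mod 7
= (19 + 26 + 42 + 10 + 4 - 38) mod 7
= 63 mod 7 = 0
h=0 → Saturday


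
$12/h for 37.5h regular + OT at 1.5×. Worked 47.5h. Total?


Regular: 37.5h × $12 = $450.00
Overtime: 47.5 - 37.5 = 10.0h
OT pay: 10.0h × $12 × 1.5 = $180.00
Total = $450.00 + $180.00 = $630.00

$630.00


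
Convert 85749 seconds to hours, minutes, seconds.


23h 49m 9s

Hours: 85749 ÷ 3600 = 23 remainder 2949
Minutes: 2949 ÷ 60 = 49 remainder 9
Seconds: 9


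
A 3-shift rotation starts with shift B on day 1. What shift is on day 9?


Shift A

Shifts: A, B, C
Start: B (index 1)
Day 9: (1 + 9 - 1) mod 3
= 9 mod 3
= 0
Index 0 → shift A


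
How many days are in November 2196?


Month: November (month 11)
November has 30 days

30 days


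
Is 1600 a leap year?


Yes

Rules: divisible by 4 AND (not by 100 OR by 400)
1600 ÷ 4 = 400 exactly → divisible by 4
1600 ÷ 100 = 16 exactly → divisible by 100
1600 ÷ 400 = 4 exactly → divisible by 400
Divisible by 400 → leap year


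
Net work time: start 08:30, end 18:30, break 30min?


Total time = (18×60+30) - (8×60+30)
= 1110 - 510 = 600 min
Minus break: 600 - 30 = 570 min
= 9h 30m

9h 30m (570 minutes)


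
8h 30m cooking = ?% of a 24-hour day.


35.4%

Time: 510 minutes
Day: 1440 minutes
Percentage = (510/1440) × 100 ≈ 35.4%


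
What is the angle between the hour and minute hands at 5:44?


92.0°

Hour hand = 5×30 + 44×0.5 = 172.0°
Minute hand = 44×6 = 264°
Difference = |172.0 - 264| = 92.0°


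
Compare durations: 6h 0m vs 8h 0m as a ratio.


3:4 (0.75)

Duration 1: 360 minutes
Duration 2: 480 minutes
Ratio = 360:480
GCD = 120
Simplified = 3:4
As a decimal: 3/4 = 0.75


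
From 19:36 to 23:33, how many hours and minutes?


3h 57m

End time in minutes: 23×60 + 33 = 1413
Start time in minutes: 19×60 + 36 = 1176
Difference = 1413 - 1176 = 237 minutes
= 3 hours 57 minutes


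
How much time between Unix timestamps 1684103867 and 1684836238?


Difference = 1684836238 - 1684103867 = 732371 seconds
In hours: 732371 / 3600 ≈ 203.4
In days: 732371 / 86400 ≈ 8.48

732371 seconds (203.4 hours / 8.48 days)


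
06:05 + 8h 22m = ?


Start: 365 minutes from midnight
Add: 502 minutes
Total: 867 minutes
Hours: 867 ÷ 60 = 14 remainder 27

14:27


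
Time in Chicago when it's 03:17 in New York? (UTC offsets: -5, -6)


Time difference = UTC-6 - UTC-5 = -1 hours
New hour = (3 -1) mod 24
= 2 mod 24 = 2
Minutes unchanged → 02:17

02:17


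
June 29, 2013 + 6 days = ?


July 5, 2013

Start: June 29, 2013
Add 6 days
June 29 → July 1: 30 - 29 + 1 = 2 days (6 - 2 = 4 left)
July 1 + 4 = July 5, 2013


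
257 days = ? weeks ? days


36 weeks 5 days

Weeks: 257 ÷ 7 = 36 remainder 5


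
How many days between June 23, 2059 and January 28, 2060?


219 days

From June 23, 2059 to January 28, 2060
Rest of June 2059: 30 - 23 = 7
Full months: July 31, August 31, September 30, October 31, November 30, December 31
Days into January 2060: 28
Total = 7 + 31 + 31 + 30 + 31 + 30 + 31 + 28 = 219 days


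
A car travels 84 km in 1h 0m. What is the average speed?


Distance: 84 km
Time: 1 hours
Speed = 84 / 1 = 84.0 km/h

84.0 km/h


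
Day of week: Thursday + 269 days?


Start: Thursday (index 3)
(3 + 269) mod 7
= 272 mod 7
= 6
Index 6 → Sunday

Sunday


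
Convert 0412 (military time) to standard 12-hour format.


Hour: 4
4 < 12 → AM

4:12 AM


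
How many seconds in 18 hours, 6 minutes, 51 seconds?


Hours: 18 × 3600 = 64800
Minutes: 6 × 60 = 360
Seconds: 51
Total = 64800 + 360 + 51 = 65211

65211 seconds


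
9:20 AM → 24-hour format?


Input: 9:20 AM
AM hour stays: 9

09:20


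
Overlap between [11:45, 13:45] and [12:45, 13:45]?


Meeting A: 705-825 (in minutes from midnight)
Meeting B: 765-825
Overlap start = max(705, 765) = 765
Overlap end = min(825, 825) = 825
Overlap = max(0, 825 - 765) = 60 min

60 minutes


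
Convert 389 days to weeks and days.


Weeks: 389 ÷ 7 = 55 remainder 4

55 weeks 4 days


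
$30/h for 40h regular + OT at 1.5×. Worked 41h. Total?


$1245.00

Regular: 40h × $30 = $1200.00
Overtime: 41 - 40 = 1h
OT pay: 1h × $30 × 1.5 = $45.00
Total = $1200.00 + $45.00 = $1245.00


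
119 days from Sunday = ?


Start: Sunday (index 6)
(6 + 119) mod 7
= 125 mod 7
= 6
Index 6 → Sunday

Sunday
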